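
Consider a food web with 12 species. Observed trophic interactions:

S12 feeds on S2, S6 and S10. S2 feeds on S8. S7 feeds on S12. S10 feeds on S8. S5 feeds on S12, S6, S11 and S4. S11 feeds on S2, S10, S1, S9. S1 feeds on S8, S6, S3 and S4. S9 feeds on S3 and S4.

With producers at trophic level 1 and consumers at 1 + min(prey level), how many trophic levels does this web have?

3

Producers (level 1): S8, S4, S6, S3.
Following each consumer down to its lowest-level prey: S6 → S12 → S7 (levels 1 through 3).
All prey of S7 (S12 2) are at level 2 or above, so S7 is at level 1 + 2 = 3.
Every consumer has at least one prey at level 2 or below, so none exceeds level 3.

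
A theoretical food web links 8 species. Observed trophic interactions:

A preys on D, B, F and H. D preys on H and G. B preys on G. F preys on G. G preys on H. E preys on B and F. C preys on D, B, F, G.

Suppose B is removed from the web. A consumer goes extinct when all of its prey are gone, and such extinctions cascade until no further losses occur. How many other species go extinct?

Remove B.
Every predator of it retains at least one other prey: C still has G, F, D; A still has H, F, D; E still has F.
No consumer loses all prey, so no secondary extinctions occur.

0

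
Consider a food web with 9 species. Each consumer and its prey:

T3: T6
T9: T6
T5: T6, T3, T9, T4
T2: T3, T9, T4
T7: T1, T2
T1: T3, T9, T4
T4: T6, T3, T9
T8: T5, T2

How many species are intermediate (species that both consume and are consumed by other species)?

Intermediate species (has both prey and predators): T3, T9, T4, T5, T1, T2.
Count: 6.

6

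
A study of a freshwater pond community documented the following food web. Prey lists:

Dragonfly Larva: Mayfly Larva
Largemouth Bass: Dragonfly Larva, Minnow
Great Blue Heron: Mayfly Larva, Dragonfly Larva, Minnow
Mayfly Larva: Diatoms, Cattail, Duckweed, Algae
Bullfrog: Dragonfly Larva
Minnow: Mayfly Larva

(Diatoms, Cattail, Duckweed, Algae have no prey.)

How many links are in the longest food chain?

One longest chain: Diatoms → Mayfly Larva → Dragonfly Larva → Great Blue Heron.
It has 4 species and 3 links.

3 links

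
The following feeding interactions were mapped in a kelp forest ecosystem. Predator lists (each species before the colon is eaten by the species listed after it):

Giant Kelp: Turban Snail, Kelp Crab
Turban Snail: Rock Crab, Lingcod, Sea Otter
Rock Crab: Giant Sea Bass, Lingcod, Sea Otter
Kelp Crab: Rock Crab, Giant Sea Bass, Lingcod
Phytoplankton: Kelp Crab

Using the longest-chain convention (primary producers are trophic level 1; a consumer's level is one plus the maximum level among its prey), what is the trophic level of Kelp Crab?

Phytoplankton is a producer → level 1.
Kelp Crab eats Phytoplankton (level 1); other prey at levels: Giant Kelp 1 → level 2.

Trophic level 2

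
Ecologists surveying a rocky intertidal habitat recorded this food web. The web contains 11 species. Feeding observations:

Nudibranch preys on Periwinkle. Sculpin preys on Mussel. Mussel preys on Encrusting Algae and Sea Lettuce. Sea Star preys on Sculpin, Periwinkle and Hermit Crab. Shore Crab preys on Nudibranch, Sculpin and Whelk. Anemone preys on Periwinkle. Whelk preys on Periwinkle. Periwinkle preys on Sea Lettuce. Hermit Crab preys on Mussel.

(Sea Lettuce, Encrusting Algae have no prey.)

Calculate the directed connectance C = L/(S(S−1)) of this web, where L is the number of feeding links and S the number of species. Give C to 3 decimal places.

The web has S = 11 species and L = 14 feeding links.
C = L / (S(S−1)) = 14 / 110 = 0.1273 ≈ 0.127.

C = 0.127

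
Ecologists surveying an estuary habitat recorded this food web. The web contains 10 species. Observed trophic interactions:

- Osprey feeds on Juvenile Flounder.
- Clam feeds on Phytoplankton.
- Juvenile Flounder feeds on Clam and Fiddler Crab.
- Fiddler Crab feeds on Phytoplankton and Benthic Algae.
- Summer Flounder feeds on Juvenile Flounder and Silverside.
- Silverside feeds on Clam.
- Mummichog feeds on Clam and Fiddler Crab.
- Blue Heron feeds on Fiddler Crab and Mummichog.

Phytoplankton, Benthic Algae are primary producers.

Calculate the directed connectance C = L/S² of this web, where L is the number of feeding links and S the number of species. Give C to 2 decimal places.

C = 0.13

The web has S = 10 species and L = 13 feeding links.
C = L / S² = 13 / 100 = 0.1300 ≈ 0.13.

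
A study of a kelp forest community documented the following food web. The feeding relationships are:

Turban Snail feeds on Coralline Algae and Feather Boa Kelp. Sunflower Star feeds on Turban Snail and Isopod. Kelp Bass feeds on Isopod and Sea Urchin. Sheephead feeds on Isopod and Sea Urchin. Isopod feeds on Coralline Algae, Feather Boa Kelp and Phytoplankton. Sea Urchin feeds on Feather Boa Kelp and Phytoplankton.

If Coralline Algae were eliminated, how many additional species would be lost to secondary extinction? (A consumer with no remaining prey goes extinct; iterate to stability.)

Remove Coralline Algae.
Every predator of it retains at least one other prey: Isopod still has Feather Boa Kelp, Phytoplankton; Turban Snail still has Feather Boa Kelp.
No consumer loses all prey, so no secondary extinctions occur.

0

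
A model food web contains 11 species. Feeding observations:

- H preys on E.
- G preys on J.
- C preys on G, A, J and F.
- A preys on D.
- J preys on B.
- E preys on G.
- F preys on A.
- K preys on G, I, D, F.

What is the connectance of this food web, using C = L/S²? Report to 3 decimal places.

The web has S = 11 species and L = 14 feeding links.
C = L / S² = 14 / 121 = 0.1157 ≈ 0.116.

C = 0.116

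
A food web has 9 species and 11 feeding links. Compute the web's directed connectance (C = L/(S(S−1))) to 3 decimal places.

The web has S = 9 species and L = 11 feeding links.
C = L / (S(S−1)) = 11 / 72 = 0.1528 ≈ 0.153.

C = 0.153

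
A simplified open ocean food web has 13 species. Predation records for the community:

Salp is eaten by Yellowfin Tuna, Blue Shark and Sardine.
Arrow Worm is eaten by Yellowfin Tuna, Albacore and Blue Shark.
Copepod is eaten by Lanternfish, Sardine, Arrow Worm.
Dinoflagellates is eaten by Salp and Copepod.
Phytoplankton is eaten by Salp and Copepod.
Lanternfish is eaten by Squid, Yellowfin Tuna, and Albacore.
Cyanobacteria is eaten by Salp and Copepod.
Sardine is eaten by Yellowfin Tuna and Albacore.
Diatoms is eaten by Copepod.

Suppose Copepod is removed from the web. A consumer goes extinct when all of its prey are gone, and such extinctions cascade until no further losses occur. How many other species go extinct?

Remove Copepod.
Round 1: Lanternfish (all prey gone), Arrow Worm (all prey gone) → extinct.
Round 2: Squid (all prey gone) → extinct.
No further losses. Total secondary extinctions: 3.

3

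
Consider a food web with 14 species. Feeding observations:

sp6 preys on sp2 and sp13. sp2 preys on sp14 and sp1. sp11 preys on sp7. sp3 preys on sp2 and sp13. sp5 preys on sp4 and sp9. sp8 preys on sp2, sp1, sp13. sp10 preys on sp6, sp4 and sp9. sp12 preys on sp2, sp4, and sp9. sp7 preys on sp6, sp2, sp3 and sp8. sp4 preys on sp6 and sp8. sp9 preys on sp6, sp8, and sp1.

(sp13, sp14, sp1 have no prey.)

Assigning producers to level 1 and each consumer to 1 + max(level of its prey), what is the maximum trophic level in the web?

5

Producers (level 1): sp13, sp14, sp1.
sp14 → sp2 → sp6 → sp9 → sp12 gives sp12 level 5.
No species has a prey at level 5, so no species reaches level 6.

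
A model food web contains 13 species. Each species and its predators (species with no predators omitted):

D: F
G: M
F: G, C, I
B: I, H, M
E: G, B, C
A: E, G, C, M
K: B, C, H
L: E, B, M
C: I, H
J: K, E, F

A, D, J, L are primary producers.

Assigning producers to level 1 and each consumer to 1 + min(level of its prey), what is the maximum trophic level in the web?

Producers (level 1): A, D, J, L.
Following each consumer down to its lowest-level prey: L → B → I (levels 1 through 3).
All prey of I (B 2, C 2, F 2) are at level 2 or above, so I is at level 1 + 2 = 3.
Every consumer has at least one prey at level 2 or below, so none exceeds level 3.

3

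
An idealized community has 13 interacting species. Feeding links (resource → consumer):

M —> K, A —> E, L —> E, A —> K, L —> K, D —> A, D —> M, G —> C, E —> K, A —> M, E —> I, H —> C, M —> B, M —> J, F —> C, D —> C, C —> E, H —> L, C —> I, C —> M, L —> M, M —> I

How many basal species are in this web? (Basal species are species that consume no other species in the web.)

Basal species (no prey listed): F, H, G, D.
Count: 4.

4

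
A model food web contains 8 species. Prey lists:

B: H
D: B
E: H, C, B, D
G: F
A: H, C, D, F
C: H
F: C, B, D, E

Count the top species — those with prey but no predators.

Top species (has prey, but nothing eats it): G, A.
Count: 2.

2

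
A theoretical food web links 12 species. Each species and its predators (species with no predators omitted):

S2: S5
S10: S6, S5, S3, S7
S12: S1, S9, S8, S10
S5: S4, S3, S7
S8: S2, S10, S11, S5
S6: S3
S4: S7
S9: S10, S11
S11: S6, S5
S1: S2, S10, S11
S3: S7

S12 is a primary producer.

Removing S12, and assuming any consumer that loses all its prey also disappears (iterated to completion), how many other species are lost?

Remove S12.
Round 1: S1 (all prey gone), S9 (all prey gone), S8 (all prey gone) → extinct.
Round 2: S2 (all prey gone), S10 (all prey gone), S11 (all prey gone) → extinct.
Round 3: S6 (all prey gone), S5 (all prey gone) → extinct.
Round 4: S4 (all prey gone), S3 (all prey gone) → extinct.
Round 5: S7 (all prey gone) → extinct.
No further losses. Total secondary extinctions: 11.

11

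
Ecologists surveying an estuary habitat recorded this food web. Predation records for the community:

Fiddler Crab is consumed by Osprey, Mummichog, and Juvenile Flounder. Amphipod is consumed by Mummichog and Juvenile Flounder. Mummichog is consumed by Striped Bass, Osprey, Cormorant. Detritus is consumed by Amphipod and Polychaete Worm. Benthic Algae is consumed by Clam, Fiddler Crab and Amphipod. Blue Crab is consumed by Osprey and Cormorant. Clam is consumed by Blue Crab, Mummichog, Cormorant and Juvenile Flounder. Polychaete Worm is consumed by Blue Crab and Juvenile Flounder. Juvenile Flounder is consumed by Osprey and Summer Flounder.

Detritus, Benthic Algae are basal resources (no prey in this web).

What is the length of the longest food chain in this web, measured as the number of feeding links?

One longest chain: Detritus → Polychaete Worm → Blue Crab → Osprey.
It has 4 species and 3 links.

3 links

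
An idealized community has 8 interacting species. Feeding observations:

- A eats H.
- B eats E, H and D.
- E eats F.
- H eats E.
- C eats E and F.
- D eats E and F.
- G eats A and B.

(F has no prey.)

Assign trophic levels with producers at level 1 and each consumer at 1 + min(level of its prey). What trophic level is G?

Trophic level 4

F is a producer → level 1.
E eats F → level 2.
B eats E → level 3.
G eats B → level 4.
No prey of G is below level 3, so 4 is the minimum.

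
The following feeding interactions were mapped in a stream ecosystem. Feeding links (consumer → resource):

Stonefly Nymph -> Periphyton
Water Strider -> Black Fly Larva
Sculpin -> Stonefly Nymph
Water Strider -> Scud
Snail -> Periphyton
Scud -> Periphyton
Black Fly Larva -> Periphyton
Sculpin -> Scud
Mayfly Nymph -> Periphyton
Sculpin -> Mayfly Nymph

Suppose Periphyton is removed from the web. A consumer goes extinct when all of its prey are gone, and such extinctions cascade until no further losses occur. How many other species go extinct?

7

Remove Periphyton.
Round 1: Stonefly Nymph (all prey gone), Black Fly Larva (all prey gone), Mayfly Nymph (all prey gone), Snail (all prey gone), Scud (all prey gone) → extinct.
Round 2: Water Strider (all prey gone), Sculpin (all prey gone) → extinct.
No further losses. Total secondary extinctions: 7.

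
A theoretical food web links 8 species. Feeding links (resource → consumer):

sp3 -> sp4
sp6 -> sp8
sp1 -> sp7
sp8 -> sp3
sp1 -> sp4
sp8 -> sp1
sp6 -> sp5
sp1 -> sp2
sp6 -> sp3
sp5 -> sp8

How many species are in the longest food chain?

One longest chain: sp6 → sp5 → sp8 → sp1 → sp7.
It has 5 species and 4 links.

5 species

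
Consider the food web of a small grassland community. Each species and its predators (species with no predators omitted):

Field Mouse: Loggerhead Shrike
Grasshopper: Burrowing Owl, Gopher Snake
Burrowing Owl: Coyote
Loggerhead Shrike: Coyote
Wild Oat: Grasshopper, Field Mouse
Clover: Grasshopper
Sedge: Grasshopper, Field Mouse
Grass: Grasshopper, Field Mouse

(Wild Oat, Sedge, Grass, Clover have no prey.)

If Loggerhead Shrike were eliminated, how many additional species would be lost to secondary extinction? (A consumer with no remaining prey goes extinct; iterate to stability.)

0

Remove Loggerhead Shrike.
Every predator of it retains at least one other prey: Coyote still has Burrowing Owl.
No consumer loses all prey, so no secondary extinctions occur.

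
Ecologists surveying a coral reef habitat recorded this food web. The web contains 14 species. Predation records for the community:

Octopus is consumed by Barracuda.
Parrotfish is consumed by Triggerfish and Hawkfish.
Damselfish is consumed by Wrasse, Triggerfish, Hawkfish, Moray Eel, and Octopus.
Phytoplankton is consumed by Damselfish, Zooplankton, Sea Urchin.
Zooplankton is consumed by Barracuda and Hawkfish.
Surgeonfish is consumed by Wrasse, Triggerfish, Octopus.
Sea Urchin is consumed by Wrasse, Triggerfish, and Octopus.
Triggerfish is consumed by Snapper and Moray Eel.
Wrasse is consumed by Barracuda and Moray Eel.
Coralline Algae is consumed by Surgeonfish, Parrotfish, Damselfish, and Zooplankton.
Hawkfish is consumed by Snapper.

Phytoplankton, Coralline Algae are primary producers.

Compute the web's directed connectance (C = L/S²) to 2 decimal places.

The web has S = 14 species and L = 28 feeding links.
C = L / S² = 28 / 196 = 0.1429 ≈ 0.14.

C = 0.14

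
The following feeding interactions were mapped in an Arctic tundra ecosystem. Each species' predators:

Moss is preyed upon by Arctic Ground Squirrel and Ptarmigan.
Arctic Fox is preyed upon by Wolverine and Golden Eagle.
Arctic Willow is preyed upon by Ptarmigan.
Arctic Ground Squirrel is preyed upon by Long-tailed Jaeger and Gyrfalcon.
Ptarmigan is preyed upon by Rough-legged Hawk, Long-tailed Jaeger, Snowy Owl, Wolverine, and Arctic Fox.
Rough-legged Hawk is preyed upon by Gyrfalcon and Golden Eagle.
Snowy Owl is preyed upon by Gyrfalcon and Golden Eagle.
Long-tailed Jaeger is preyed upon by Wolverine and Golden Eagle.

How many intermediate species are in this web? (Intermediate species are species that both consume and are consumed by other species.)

6

Intermediate species (has both prey and predators): Arctic Ground Squirrel, Ptarmigan, Snowy Owl, Arctic Fox, Long-tailed Jaeger, Rough-legged Hawk.
Count: 6.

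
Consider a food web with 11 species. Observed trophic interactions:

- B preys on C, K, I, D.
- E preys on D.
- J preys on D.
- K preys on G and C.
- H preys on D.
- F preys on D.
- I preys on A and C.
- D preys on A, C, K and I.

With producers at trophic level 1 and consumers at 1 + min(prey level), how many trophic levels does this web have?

3

Producers (level 1): C, G, A.
Following each consumer down to its lowest-level prey: C → D → J (levels 1 through 3).
All prey of J (D 2) are at level 2 or above, so J is at level 1 + 2 = 3.
Every consumer has at least one prey at level 2 or below, so none exceeds level 3.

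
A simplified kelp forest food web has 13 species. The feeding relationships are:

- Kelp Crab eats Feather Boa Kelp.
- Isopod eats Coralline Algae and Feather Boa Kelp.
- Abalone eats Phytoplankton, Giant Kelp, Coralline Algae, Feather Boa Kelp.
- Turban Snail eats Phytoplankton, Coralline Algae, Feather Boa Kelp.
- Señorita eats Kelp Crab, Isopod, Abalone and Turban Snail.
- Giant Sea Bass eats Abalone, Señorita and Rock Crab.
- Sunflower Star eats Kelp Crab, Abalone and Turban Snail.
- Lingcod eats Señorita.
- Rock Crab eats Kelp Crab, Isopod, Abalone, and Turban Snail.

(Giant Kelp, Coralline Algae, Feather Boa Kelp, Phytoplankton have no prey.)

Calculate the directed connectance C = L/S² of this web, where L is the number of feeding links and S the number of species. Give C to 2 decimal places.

C = 0.15

The web has S = 13 species and L = 25 feeding links.
C = L / S² = 25 / 169 = 0.1479 ≈ 0.15.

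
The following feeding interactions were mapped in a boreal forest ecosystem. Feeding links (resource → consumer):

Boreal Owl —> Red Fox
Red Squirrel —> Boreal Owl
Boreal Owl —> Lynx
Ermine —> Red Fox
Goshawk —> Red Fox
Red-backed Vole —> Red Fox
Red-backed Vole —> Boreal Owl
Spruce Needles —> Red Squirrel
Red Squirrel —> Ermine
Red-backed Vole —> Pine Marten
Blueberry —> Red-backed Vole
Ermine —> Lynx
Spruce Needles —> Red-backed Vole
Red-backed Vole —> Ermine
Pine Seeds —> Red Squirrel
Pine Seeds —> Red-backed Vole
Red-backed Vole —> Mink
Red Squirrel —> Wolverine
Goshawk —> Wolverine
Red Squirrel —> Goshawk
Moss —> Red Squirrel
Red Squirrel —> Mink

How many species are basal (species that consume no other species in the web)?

4

Basal species (no prey listed): Blueberry, Spruce Needles, Moss, Pine Seeds.
Count: 4.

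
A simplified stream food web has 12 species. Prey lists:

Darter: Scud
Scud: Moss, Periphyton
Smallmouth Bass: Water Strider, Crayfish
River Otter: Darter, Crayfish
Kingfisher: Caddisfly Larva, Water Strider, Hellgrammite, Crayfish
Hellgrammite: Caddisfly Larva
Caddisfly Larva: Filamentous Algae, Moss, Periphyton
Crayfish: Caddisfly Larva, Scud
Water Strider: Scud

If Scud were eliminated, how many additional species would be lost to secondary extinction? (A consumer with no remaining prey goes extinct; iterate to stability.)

2

Remove Scud.
Round 1: Darter (all prey gone), Water Strider (all prey gone) → extinct.
No further losses. Total secondary extinctions: 2.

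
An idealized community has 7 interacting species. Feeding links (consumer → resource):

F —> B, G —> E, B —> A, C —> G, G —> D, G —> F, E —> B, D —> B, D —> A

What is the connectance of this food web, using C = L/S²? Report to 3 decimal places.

The web has S = 7 species and L = 9 feeding links.
C = L / S² = 9 / 49 = 0.1837 ≈ 0.184.

C = 0.184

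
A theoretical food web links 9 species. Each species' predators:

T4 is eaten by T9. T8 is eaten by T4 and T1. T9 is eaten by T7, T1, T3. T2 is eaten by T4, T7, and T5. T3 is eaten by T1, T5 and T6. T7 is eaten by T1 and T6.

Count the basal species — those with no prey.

Basal species (no prey listed): T8, T2.
Count: 2.

2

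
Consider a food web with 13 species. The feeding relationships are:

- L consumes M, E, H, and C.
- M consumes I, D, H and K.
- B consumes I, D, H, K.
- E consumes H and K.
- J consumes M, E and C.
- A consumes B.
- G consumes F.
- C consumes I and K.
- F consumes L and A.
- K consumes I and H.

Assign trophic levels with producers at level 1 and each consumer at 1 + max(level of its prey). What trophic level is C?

Trophic level 3

I is a producer → level 1.
K eats I (level 1); other prey at levels: H 1 → level 2.
C eats K (level 2); other prey at levels: I 1 → level 3.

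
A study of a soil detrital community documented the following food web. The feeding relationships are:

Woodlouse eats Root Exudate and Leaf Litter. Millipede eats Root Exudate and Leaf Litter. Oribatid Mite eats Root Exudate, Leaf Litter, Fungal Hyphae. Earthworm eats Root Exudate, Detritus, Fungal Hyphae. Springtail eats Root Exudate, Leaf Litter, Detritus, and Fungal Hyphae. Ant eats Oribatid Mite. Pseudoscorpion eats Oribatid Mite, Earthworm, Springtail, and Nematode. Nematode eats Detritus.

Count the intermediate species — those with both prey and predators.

Intermediate species (has both prey and predators): Nematode, Oribatid Mite, Springtail, Earthworm.
Count: 4.

4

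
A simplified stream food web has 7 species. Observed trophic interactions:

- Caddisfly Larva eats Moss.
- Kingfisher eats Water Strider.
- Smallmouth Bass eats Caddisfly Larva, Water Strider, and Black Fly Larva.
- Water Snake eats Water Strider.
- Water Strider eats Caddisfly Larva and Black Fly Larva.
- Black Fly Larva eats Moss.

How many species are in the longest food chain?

4 species

One longest chain: Moss → Black Fly Larva → Water Strider → Water Snake.
It has 4 species and 3 links.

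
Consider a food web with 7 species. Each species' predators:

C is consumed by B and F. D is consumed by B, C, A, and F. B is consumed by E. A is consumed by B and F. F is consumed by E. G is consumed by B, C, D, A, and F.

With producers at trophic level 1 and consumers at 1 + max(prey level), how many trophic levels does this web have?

5

Producers (level 1): G.
G → D → A → B → E gives E level 5.
No species has a prey at level 5, so no species reaches level 6.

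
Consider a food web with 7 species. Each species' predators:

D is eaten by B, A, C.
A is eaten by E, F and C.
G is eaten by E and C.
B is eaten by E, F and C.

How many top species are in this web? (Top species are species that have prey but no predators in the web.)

Top species (has prey, but nothing eats it): F, C, E.
Count: 3.

3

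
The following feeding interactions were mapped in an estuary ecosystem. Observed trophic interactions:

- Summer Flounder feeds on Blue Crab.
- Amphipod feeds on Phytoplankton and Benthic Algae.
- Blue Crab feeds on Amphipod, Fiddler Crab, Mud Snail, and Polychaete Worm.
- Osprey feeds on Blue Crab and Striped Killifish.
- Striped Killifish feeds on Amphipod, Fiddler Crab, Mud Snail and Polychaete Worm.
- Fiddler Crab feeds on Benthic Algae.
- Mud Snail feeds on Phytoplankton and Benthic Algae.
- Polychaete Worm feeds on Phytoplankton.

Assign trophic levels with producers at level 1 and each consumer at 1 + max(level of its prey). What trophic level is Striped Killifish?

Benthic Algae is a producer → level 1.
Fiddler Crab eats Benthic Algae → level 2.
Striped Killifish eats Fiddler Crab (level 2); other prey at levels: Polychaete Worm 2, Amphipod 2, Mud Snail 2 → level 3.

Trophic level 3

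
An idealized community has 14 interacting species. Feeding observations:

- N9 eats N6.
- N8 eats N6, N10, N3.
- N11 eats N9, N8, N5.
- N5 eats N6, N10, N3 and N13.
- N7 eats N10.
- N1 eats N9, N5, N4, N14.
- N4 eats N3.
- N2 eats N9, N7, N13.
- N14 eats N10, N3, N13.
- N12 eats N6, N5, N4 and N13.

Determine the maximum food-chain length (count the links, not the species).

2 links

One longest chain: N10 → N8 → N11.
It has 3 species and 2 links.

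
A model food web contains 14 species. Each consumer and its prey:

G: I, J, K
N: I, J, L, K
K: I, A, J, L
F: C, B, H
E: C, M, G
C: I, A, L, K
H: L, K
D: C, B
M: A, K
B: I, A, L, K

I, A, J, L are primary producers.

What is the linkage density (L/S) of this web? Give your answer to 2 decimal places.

There are L = 31 links among S = 14 species.
L/S = 31/14 = 2.2143 ≈ 2.21.

L/S = 2.21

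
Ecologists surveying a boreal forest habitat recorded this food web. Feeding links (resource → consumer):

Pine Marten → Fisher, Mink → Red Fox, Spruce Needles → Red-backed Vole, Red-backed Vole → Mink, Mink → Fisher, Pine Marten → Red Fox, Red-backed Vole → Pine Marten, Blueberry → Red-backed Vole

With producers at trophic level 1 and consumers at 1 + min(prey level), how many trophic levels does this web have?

4

Producers (level 1): Blueberry, Spruce Needles.
Following each consumer down to its lowest-level prey: Blueberry → Red-backed Vole → Pine Marten → Fisher (levels 1 through 4).
All prey of Fisher (Pine Marten 3, Mink 3) are at level 3 or above, so Fisher is at level 1 + 3 = 4.
Every consumer has at least one prey at level 3 or below, so none exceeds level 4.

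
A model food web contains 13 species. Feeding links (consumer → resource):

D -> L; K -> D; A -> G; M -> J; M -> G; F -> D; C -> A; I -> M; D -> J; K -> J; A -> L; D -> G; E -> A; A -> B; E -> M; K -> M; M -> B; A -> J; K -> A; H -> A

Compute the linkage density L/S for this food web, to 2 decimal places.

L/S = 1.54

There are L = 20 links among S = 13 species.
L/S = 20/13 = 1.5385 ≈ 1.54.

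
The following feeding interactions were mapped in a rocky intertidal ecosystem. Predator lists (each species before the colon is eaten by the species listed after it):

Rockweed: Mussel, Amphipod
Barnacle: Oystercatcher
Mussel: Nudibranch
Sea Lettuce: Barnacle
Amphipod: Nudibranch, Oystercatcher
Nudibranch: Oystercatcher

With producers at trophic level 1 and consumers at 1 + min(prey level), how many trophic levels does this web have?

3

Producers (level 1): Sea Lettuce, Rockweed.
Following each consumer down to its lowest-level prey: Rockweed → Mussel → Nudibranch (levels 1 through 3).
All prey of Nudibranch (Mussel 2, Amphipod 2) are at level 2 or above, so Nudibranch is at level 1 + 2 = 3.
Every consumer has at least one prey at level 2 or below, so none exceeds level 3.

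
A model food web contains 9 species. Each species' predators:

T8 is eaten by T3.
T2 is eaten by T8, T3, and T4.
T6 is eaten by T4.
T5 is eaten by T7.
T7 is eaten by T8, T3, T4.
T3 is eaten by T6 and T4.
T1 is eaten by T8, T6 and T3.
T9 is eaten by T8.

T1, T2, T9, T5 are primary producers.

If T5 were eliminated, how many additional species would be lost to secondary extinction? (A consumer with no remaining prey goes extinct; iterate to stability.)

Remove T5.
Round 1: T7 (all prey gone) → extinct.
No further losses. Total secondary extinctions: 1.

1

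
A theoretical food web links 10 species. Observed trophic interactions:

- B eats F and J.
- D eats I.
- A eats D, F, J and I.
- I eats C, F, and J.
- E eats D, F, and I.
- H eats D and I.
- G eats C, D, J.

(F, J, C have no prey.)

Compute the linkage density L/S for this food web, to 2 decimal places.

There are L = 18 links among S = 10 species.
L/S = 18/10 = 1.8000 ≈ 1.80.

L/S = 1.80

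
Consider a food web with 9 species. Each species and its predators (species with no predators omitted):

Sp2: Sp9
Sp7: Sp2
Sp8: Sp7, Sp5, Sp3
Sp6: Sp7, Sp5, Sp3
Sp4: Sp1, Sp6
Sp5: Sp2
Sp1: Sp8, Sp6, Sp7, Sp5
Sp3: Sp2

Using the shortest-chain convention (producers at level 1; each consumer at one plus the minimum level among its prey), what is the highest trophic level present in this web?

Producers (level 1): Sp4.
Following each consumer down to its lowest-level prey: Sp4 → Sp1 → Sp7 → Sp2 → Sp9 (levels 1 through 5).
All prey of Sp9 (Sp2 4) are at level 4 or above, so Sp9 is at level 1 + 4 = 5.
Every consumer has at least one prey at level 4 or below, so none exceeds level 5.

5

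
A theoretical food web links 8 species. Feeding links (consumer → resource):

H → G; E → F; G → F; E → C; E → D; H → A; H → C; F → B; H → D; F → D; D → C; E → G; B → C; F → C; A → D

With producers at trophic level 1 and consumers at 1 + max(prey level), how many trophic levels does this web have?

Producers (level 1): C.
C → D → F → G → E gives E level 5.
No species has a prey at level 5, so no species reaches level 6.

5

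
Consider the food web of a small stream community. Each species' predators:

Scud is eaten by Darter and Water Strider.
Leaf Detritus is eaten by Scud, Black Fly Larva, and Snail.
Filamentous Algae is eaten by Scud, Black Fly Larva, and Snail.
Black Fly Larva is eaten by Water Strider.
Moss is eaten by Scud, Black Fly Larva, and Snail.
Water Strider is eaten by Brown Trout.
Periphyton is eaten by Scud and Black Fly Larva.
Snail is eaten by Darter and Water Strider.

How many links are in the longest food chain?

3 links

One longest chain: Leaf Detritus → Snail → Water Strider → Brown Trout.
It has 4 species and 3 links.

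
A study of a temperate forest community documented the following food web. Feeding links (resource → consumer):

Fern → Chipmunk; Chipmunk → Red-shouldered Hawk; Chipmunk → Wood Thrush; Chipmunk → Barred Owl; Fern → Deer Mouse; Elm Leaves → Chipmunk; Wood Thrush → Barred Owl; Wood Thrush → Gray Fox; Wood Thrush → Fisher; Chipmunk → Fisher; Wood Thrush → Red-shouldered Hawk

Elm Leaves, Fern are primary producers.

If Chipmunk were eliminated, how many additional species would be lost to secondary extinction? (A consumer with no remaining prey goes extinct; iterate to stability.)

Remove Chipmunk.
Round 1: Wood Thrush (all prey gone) → extinct.
Round 2: Barred Owl (all prey gone), Fisher (all prey gone), Red-shouldered Hawk (all prey gone), Gray Fox (all prey gone) → extinct.
No further losses. Total secondary extinctions: 5.

5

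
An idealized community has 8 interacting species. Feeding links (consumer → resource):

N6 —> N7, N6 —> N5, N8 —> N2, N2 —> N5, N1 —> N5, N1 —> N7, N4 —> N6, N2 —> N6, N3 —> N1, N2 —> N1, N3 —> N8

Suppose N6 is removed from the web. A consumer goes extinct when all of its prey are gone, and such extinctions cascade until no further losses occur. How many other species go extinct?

1

Remove N6.
Round 1: N4 (all prey gone) → extinct.
No further losses. Total secondary extinctions: 1.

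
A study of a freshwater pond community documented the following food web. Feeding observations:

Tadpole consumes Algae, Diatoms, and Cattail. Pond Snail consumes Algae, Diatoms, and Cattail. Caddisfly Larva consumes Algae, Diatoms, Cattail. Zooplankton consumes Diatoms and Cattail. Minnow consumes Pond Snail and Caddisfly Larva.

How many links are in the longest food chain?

2 links

One longest chain: Algae → Caddisfly Larva → Minnow.
It has 3 species and 2 links.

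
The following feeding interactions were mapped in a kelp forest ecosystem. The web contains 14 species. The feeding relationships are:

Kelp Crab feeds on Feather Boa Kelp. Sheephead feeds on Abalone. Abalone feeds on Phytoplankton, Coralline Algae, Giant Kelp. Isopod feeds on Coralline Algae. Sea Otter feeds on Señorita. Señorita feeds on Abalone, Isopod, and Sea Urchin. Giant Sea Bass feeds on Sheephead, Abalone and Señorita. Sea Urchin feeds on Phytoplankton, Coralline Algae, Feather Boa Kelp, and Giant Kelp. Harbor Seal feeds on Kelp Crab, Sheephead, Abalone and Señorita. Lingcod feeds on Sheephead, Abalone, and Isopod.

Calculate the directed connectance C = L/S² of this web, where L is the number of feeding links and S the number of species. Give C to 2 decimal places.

C = 0.12

The web has S = 14 species and L = 24 feeding links.
C = L / S² = 24 / 196 = 0.1224 ≈ 0.12.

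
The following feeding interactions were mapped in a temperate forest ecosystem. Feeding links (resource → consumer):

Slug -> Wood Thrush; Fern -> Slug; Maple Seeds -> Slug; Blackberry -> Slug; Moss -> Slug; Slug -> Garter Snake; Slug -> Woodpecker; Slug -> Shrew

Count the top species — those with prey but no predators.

4

Top species (has prey, but nothing eats it): Garter Snake, Woodpecker, Wood Thrush, Shrew.
Count: 4.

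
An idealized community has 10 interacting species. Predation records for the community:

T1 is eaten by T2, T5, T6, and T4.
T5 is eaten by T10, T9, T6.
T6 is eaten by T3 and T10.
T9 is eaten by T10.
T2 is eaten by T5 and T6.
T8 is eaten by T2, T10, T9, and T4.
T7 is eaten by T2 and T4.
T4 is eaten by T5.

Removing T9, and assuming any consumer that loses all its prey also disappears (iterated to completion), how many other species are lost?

0

Remove T9.
Every predator of it retains at least one other prey: T10 still has T8, T5, T6.
No consumer loses all prey, so no secondary extinctions occur.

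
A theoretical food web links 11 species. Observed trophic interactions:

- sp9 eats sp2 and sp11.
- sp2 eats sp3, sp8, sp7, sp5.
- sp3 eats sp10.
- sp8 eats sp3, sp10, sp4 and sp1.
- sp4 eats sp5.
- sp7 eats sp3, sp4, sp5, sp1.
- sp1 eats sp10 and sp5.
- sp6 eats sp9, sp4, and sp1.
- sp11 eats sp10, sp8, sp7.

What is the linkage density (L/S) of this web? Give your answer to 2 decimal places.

L/S = 2.18

There are L = 24 links among S = 11 species.
L/S = 24/11 = 2.1818 ≈ 2.18.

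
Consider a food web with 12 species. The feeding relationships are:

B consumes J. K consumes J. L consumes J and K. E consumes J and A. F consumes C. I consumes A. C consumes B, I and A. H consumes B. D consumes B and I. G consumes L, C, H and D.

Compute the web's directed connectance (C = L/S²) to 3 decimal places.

The web has S = 12 species and L = 18 feeding links.
C = L / S² = 18 / 144 = 0.1250 ≈ 0.125.

C = 0.125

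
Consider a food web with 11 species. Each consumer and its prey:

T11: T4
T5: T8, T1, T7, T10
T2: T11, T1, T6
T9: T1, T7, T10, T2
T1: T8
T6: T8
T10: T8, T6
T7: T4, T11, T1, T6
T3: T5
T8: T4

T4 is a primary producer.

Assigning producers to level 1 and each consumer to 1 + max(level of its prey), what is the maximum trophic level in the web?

Producers (level 1): T4.
T4 → T8 → T1 → T7 → T5 → T3 gives T3 level 6.
No species has a prey at level 6, so no species reaches level 7.

6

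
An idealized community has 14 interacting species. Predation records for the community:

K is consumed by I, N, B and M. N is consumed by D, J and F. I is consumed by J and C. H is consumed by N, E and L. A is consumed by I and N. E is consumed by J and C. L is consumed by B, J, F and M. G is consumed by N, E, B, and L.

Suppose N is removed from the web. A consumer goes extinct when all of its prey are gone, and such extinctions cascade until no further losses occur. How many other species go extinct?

1

Remove N.
Round 1: D (all prey gone) → extinct.
No further losses. Total secondary extinctions: 1.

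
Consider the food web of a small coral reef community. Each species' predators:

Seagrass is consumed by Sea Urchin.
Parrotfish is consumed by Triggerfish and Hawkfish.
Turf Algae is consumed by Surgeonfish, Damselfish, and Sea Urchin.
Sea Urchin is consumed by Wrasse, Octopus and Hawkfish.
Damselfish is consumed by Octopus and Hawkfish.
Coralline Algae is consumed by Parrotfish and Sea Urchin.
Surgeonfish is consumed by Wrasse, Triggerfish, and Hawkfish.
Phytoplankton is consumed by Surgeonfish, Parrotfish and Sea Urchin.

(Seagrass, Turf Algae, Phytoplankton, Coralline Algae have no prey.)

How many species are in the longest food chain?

3 species

One longest chain: Turf Algae → Surgeonfish → Triggerfish.
It has 3 species and 2 links.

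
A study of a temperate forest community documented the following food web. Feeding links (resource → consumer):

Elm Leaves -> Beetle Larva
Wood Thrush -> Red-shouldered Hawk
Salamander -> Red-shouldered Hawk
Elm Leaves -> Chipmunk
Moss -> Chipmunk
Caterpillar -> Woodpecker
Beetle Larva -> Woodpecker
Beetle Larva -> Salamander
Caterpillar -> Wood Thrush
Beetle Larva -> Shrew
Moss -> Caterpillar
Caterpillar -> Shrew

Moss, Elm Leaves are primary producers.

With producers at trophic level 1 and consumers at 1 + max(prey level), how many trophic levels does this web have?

Producers (level 1): Moss, Elm Leaves.
Elm Leaves → Beetle Larva → Salamander → Red-shouldered Hawk gives Red-shouldered Hawk level 4.
No species has a prey at level 4, so no species reaches level 5.

4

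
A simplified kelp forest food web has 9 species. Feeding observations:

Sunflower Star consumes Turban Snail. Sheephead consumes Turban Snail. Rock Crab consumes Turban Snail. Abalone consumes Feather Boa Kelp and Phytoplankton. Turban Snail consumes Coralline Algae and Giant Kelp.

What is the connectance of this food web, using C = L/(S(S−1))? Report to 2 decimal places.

The web has S = 9 species and L = 7 feeding links.
C = L / (S(S−1)) = 7 / 72 = 0.0972 ≈ 0.10.

C = 0.10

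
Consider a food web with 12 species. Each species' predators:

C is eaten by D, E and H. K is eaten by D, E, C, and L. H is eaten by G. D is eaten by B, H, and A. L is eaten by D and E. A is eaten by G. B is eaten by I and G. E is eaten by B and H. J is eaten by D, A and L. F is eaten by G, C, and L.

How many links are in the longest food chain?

One longest chain: F → L → D → B → I.
It has 5 species and 4 links.

4 links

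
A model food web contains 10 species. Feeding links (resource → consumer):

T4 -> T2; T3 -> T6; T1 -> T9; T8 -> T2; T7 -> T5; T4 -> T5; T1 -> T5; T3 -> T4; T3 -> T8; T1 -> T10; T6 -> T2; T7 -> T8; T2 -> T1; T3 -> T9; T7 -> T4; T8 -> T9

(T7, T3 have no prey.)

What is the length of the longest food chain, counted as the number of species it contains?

One longest chain: T3 → T6 → T2 → T1 → T5.
It has 5 species and 4 links.

5 species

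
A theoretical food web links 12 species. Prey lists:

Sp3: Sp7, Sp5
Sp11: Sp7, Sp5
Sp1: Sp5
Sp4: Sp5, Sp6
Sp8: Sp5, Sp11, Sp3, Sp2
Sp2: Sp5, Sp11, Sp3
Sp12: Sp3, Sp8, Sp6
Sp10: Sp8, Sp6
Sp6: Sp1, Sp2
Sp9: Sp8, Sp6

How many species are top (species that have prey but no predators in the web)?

4

Top species (has prey, but nothing eats it): Sp9, Sp10, Sp12, Sp4.
Count: 4.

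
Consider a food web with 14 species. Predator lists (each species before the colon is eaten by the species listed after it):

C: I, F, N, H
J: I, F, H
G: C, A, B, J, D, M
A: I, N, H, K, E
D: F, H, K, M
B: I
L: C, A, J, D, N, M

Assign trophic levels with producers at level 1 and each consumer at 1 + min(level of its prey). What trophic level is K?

Trophic level 3

L is a producer → level 1.
A eats L → level 2.
K eats A → level 3.
No prey of K is below level 2, so 3 is the minimum.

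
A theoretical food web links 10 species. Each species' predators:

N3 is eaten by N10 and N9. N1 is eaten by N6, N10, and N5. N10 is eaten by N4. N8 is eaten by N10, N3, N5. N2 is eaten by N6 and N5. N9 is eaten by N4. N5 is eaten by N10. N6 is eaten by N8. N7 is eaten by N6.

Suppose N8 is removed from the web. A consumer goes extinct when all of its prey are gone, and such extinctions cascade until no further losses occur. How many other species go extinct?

2

Remove N8.
Round 1: N3 (all prey gone) → extinct.
Round 2: N9 (all prey gone) → extinct.
No further losses. Total secondary extinctions: 2.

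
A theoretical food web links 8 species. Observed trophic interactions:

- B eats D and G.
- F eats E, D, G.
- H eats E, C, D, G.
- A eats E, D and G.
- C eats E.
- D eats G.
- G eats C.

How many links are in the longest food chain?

4 links

One longest chain: E → C → G → D → A.
It has 5 species and 4 links.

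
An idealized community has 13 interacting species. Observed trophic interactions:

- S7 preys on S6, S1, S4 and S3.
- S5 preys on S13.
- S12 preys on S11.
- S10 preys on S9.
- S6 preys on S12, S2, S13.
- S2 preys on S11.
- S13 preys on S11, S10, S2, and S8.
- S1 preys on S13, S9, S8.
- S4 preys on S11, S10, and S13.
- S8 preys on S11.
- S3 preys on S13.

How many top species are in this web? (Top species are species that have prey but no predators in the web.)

Top species (has prey, but nothing eats it): S5, S7.
Count: 2.

2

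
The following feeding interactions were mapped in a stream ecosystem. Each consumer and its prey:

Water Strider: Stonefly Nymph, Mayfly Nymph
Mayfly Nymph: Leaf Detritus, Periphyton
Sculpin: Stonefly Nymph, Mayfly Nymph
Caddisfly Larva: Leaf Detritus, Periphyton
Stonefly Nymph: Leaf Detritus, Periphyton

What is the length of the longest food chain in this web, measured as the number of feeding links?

2 links

One longest chain: Leaf Detritus → Stonefly Nymph → Water Strider.
It has 3 species and 2 links.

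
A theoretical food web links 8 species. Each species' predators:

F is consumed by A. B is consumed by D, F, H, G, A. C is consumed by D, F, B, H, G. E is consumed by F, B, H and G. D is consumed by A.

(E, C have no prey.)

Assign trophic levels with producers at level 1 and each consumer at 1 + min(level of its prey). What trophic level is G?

Trophic level 2

E is a producer → level 1.
G eats E → level 2.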